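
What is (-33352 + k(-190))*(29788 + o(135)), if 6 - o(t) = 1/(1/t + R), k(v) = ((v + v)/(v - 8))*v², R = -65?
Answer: 464942338308016/434313 ≈ 1.0705e+9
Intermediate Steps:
k(v) = 2*v³/(-8 + v) (k(v) = ((2*v)/(-8 + v))*v² = (2*v/(-8 + v))*v² = 2*v³/(-8 + v))
o(t) = 6 - 1/(-65 + 1/t) (o(t) = 6 - 1/(1/t - 65) = 6 - 1/(-65 + 1/t))
(-33352 + k(-190))*(29788 + o(135)) = (-33352 + 2*(-190)³/(-8 - 190))*(29788 + (-6 + 391*135)/(-1 + 65*135)) = (-33352 + 2*(-6859000)/(-198))*(29788 + (-6 + 52785)/(-1 + 8775)) = (-33352 + 2*(-6859000)*(-1/198))*(29788 + 52779/8774) = (-33352 + 6859000/99)*(29788 + (1/8774)*52779) = 3557152*(29788 + 52779/8774)/99 = (3557152/99)*(261412691/8774) = 464942338308016/434313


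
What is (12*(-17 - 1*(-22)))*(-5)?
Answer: -300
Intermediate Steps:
(12*(-17 - 1*(-22)))*(-5) = (12*(-17 + 22))*(-5) = (12*5)*(-5) = 60*(-5) = -300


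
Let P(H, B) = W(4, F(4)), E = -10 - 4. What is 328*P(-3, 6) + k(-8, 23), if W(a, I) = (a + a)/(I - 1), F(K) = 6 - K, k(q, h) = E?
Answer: 2610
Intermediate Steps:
E = -14
k(q, h) = -14
W(a, I) = 2*a/(-1 + I) (W(a, I) = (2*a)/(-1 + I) = 2*a/(-1 + I))
P(H, B) = 8 (P(H, B) = 2*4/(-1 + (6 - 1*4)) = 2*4/(-1 + (6 - 4)) = 2*4/(-1 + 2) = 2*4/1 = 2*4*1 = 8)
328*P(-3, 6) + k(-8, 23) = 328*8 - 14 = 2624 - 14 = 2610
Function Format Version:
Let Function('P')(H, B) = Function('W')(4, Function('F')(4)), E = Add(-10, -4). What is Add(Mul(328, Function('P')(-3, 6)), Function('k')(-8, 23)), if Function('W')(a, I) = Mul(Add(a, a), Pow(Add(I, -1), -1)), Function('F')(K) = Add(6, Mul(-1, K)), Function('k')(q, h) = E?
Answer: 2610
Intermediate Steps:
E = -14
Function('k')(q, h) = -14
Function('W')(a, I) = Mul(2, a, Pow(Add(-1, I), -1)) (Function('W')(a, I) = Mul(Mul(2, a), Pow(Add(-1, I), -1)) = Mul(2, a, Pow(Add(-1, I), -1)))
Function('P')(H, B) = 8 (Function('P')(H, B) = Mul(2, 4, Pow(Add(-1, Add(6, Mul(-1, 4))), -1)) = Mul(2, 4, Pow(Add(-1, Add(6, -4)), -1)) = Mul(2, 4, Pow(Add(-1, 2), -1)) = Mul(2, 4, Pow(1, -1)) = Mul(2, 4, 1) = 8)
Add(Mul(328, Function('P')(-3, 6)), Function('k')(-8, 23)) = Add(Mul(328, 8), -14) = Add(2624, -14) = 2610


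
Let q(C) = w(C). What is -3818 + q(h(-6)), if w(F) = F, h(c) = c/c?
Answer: -3817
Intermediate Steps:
h(c) = 1
q(C) = C
-3818 + q(h(-6)) = -3818 + 1 = -3817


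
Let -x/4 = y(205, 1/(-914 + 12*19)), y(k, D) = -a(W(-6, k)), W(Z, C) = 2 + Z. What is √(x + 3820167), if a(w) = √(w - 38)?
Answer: √(3820167 + 4*I*√42) ≈ 1954.5 + 0.007*I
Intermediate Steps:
a(w) = √(-38 + w)
y(k, D) = -I*√42 (y(k, D) = -√(-38 + (2 - 6)) = -√(-38 - 4) = -√(-42) = -I*√42)
x = 4*I*√42 (x = -(-4)*I*√42 = 4*I*√42 ≈ 25.923*I)
√(x + 3820167) = √(4*I*√42 + 3820167) = √(3820167 + 4*I*√42)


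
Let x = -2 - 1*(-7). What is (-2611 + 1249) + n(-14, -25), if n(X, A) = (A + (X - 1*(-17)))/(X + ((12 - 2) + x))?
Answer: -1384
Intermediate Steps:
x = 5 (x = -2 + 7 = 5)
n(X, A) = (17 + A + X)/(15 + X) (n(X, A) = (A + (X - 1*(-17)))/(X + ((12 - 2) + 5)) = (A + (X + 17))/(X + (10 + 5)) = (A + (17 + X))/(X + 15) = (17 + A + X)/(15 + X))
(-2611 + 1249) + n(-14, -25) = (-2611 + 1249) + (17 - 25 - 14)/(15 - 14) = -1362 - 22/1 = -1362 + 1*(-22) = -1362 - 22 = -1384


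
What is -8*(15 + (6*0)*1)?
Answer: -120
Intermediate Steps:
-8*(15 + (6*0)*1) = -8*(15 + 0*1) = -8*(15 + 0) = -8*15 = -120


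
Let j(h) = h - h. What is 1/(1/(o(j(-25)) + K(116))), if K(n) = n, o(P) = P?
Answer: 116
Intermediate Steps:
j(h) = 0
1/(1/(o(j(-25)) + K(116))) = 1/(1/(0 + 116)) = 1/(1/116) = 116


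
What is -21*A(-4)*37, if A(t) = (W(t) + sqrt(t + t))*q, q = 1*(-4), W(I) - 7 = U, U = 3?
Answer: 31080 + 6216*I*sqrt(2) ≈ 31080.0 + 8790.8*I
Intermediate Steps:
W(I) = 10 (W(I) = 7 + 3 = 10)
q = -4
A(t) = -40 - 4*sqrt(2)*sqrt(t) (A(t) = (10 + sqrt(t + t))*(-4) = (10 + sqrt(2*t))*(-4) = (10 + sqrt(2)*sqrt(t))*(-4) = -40 - 4*sqrt(2)*sqrt(t))
-21*A(-4)*37 = -21*(-40 - 4*sqrt(2)*sqrt(-4))*37 = -21*(-40 - 4*sqrt(2)*2*I)*37 = -21*(-40 - 8*I*sqrt(2))*37 = (840 + 168*I*sqrt(2))*37 = 31080 + 6216*I*sqrt(2)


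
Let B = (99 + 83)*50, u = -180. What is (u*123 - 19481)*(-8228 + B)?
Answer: -36293512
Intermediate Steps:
B = 9100 (B = 182*50 = 9100)
(u*123 - 19481)*(-8228 + B) = (-180*123 - 19481)*(-8228 + 9100) = (-22140 - 19481)*872 = -41621*872 = -36293512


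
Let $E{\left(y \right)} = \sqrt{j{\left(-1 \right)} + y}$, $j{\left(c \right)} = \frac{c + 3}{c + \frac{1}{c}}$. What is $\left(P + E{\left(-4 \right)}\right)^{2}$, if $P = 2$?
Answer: $\left(2 + i \sqrt{5}\right)^{2} \approx -1.0 + 8.9443 i$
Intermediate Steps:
$j{\left(c \right)} = \frac{3 + c}{c + \frac{1}{c}}$
$E{\left(y \right)} = \sqrt{-1 + y}$ ($E{\left(y \right)} = \sqrt{- \frac{3 - 1}{1 + \left(-1\right)^{2}} + y} = \sqrt{\left(-1\right) \frac{1}{1 + 1} \cdot 2 + y} = \sqrt{\left(-1\right) \frac{1}{2} \cdot 2 + y} = \sqrt{-1 + y}$)
$\left(P + E{\left(-4 \right)}\right)^{2} = \left(2 + \sqrt{-1 - 4}\right)^{2} = \left(2 + \sqrt{-5}\right)^{2} = \left(2 + i \sqrt{5}\right)^{2}$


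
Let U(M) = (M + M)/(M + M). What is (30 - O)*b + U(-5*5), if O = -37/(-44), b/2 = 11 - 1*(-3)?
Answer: 8992/11 ≈ 817.45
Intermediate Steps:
U(M) = 1 (U(M) = (2*M)/((2*M)) = (2*M)*(1/(2*M)) = 1)
b = 28 (b = 2*(11 - 1*(-3)) = 2*(11 + 3) = 2*14 = 28)
O = 37/44 (O = -37*(-1/44) = 37/44 ≈ 0.84091)
(30 - O)*b + U(-5*5) = (30 - 1*37/44)*28 + 1 = (30 - 37/44)*28 + 1 = (1283/44)*28 + 1 = 8981/11 + 1 = 8992/11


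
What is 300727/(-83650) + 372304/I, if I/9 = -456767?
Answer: -181057536583/49125290850 ≈ -3.6856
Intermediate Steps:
I = -4110903 (I = 9*(-456767) = -4110903)
300727/(-83650) + 372304/I = 300727/(-83650) + 372304/(-4110903) = 300727*(-1/83650) + 372304*(-1/4110903) = -42961/11950 - 372304/4110903 = -181057536583/49125290850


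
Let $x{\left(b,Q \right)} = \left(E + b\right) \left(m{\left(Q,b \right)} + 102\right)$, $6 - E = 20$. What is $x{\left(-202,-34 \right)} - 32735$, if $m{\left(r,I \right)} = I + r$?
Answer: $-3791$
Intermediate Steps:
$E = -14$ ($E = 6 - 20 = -14$)
$x{\left(b,Q \right)} = \left(-14 + b\right) \left(102 + Q + b\right)$ ($x{\left(b,Q \right)} = \left(-14 + b\right) \left(\left(b + Q\right) + 102\right) = \left(-14 + b\right) \left(\left(Q + b\right) + 102\right) = \left(-14 + b\right) \left(102 + Q + b\right)$)
$x{\left(-202,-34 \right)} - 32735 = \left(-1428 - -476 + 88 \left(-202\right) - 202 \left(-34 - 202\right)\right) - 32735 = \left(-1428 + 476 - 17776 - -47672\right) - 32735 = \left(-1428 + 476 - 17776 + 47672\right) - 32735 = 28944 - 32735 = -3791$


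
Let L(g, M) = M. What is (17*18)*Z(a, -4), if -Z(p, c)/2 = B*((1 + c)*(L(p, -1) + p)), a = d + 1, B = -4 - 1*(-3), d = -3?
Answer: 5508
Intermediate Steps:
B = -1 (B = -4 + 3 = -1)
a = -2 (a = -3 + 1 = -2)
Z(p, c) = 2*(1 + c)*(-1 + p) (Z(p, c) = -(-2)*(1 + c)*(-1 + p) = 2*(1 + c)*(-1 + p))
(17*18)*Z(a, -4) = (17*18)*(-2 - 2*(-4) + 2*(-2) + 2*(-4)*(-2)) = 306*(-2 + 8 - 4 + 16) = 306*18 = 5508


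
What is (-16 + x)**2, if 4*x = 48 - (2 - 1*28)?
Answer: 25/4 ≈ 6.2500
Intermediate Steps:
x = 37/2 (x = (48 - (2 - 1*28))/4 = (48 - (2 - 28))/4 = (48 - 1*(-26))/4 = (48 + 26)/4 = (1/4)*74 = 37/2 ≈ 18.500)
(-16 + x)**2 = (-16 + 37/2)**2 = (5/2)**2 = 25/4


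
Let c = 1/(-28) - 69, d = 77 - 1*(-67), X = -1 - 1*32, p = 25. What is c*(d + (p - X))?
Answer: -195233/14 ≈ -13945.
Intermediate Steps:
X = -33 (X = -1 - 32 = -33)
d = 144 (d = 77 + 67 = 144)
c = -1933/28 (c = -1/28 - 69 = -1933/28 ≈ -69.036)
c*(d + (p - X)) = -1933*(144 + (25 - 1*(-33)))/28 = -1933*(144 + (25 + 33))/28 = -1933*(144 + 58)/28 = -1933/28*202 = -195233/14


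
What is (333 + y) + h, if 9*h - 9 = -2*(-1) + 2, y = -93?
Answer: 2173/9 ≈ 241.44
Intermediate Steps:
h = 13/9 (h = 1 + (-2*(-1) + 2)/9 = 1 + (2 + 2)/9 = 1 + (⅑)*4 = 1 + 4/9 = 13/9 ≈ 1.4444)
(333 + y) + h = (333 - 93) + 13/9 = 240 + 13/9 = 2173/9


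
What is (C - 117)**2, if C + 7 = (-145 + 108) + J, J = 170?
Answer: 81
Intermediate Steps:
C = 126 (C = -7 + ((-145 + 108) + 170) = -7 + (-37 + 170) = -7 + 133 = 126)
(C - 117)**2 = (126 - 117)**2 = 9**2 = 81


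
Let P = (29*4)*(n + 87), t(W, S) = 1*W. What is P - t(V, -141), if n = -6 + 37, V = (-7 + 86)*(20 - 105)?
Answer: 20403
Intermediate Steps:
V = -6715 (V = 79*(-85) = -6715)
n = 31
t(W, S) = W
P = 13688 (P = (29*4)*(31 + 87) = 116*118 = 13688)
P - t(V, -141) = 13688 - 1*(-6715) = 13688 + 6715 = 20403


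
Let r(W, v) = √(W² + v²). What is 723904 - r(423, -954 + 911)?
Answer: 723904 - √180778 ≈ 7.2348e+5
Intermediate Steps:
723904 - r(423, -954 + 911) = 723904 - √(423² + (-954 + 911)²) = 723904 - √(178929 + (-43)²) = 723904 - √(178929 + 1849) = 723904 - √180778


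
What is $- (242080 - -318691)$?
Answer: $-560771$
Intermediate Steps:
$- (242080 - -318691) = - (242080 + 318691) = \left(-1\right) 560771 = -560771$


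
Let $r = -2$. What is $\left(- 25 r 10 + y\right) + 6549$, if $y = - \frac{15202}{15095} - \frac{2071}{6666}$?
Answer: $\frac{709160831953}{100623270} \approx 7047.7$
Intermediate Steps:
$y = - \frac{132598277}{100623270}$ ($y = \left(-15202\right) \frac{1}{15095} - \frac{2071}{6666} = - \frac{15202}{15095} - \frac{2071}{6666} = - \frac{132598277}{100623270} \approx -1.3178$)
$\left(- 25 r 10 + y\right) + 6549 = \left(\left(-25\right) \left(-2\right) 10 - \frac{132598277}{100623270}\right) + 6549 = \left(50 \cdot 10 - \frac{132598277}{100623270}\right) + 6549 = \left(500 - \frac{132598277}{100623270}\right) + 6549 = \frac{50179036723}{100623270} + 6549 = \frac{709160831953}{100623270}$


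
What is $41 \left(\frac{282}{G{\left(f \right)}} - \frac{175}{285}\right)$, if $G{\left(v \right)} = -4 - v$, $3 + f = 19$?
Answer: $- \frac{343867}{570} \approx -603.28$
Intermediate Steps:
$f = 16$ ($f = -3 + 19 = 16$)
$41 \left(\frac{282}{G{\left(f \right)}} - \frac{175}{285}\right) = 41 \left(\frac{282}{-4 - 16} - \frac{175}{285}\right) = 41 \left(\frac{282}{-4 - 16} - \frac{35}{57}\right) = 41 \left(\frac{282}{-20} - \frac{35}{57}\right) = 41 \left(282 \left(- \frac{1}{20}\right) - \frac{35}{57}\right) = 41 \left(- \frac{141}{10} - \frac{35}{57}\right) = 41 \left(- \frac{8387}{570}\right) = - \frac{343867}{570}$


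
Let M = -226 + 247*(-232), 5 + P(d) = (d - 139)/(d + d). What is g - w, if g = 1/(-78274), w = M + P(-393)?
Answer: 1769852552593/30761682 ≈ 57534.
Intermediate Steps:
P(d) = -5 + (-139 + d)/(2*d) (P(d) = -5 + (d - 139)/(d + d) = -5 + (-139 + d)/((2*d)) = -5 + (-139 + d)*(1/(2*d)) = -5 + (-139 + d)/(2*d))
M = -57530 (M = -226 - 57304 = -57530)
w = -22610989/393 (w = -57530 + (1/2)*(-139 - 9*(-393))/(-393) = -57530 + (1/2)*(-1/393)*(-139 + 3537) = -57530 + (1/2)*(-1/393)*3398 = -57530 - 1699/393 = -22610989/393 ≈ -57534.)
g = -1/78274 ≈ -1.2776e-5
g - w = -1/78274 - 1*(-22610989/393) = -1/78274 + 22610989/393 = 1769852552593/30761682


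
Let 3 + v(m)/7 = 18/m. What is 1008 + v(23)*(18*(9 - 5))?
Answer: -2520/23 ≈ -109.57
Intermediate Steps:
v(m) = -21 + 126/m (v(m) = -21 + 7*(18/m) = -21 + 126/m)
1008 + v(23)*(18*(9 - 5)) = 1008 + (-21 + 126/23)*(18*(9 - 5)) = 1008 + (-21 + 126*(1/23))*(18*4) = 1008 + (-21 + 126/23)*72 = 1008 - 357/23*72 = 1008 - 25704/23 = -2520/23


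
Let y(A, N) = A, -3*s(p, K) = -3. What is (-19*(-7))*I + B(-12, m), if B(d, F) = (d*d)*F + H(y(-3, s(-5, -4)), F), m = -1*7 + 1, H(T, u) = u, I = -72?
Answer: -10446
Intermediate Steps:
s(p, K) = 1 (s(p, K) = -1/3*(-3) = 1)
m = -6 (m = -7 + 1 = -6)
B(d, F) = F + F*d**2 (B(d, F) = (d*d)*F + F = d**2*F + F = F*d**2 + F = F + F*d**2)
(-19*(-7))*I + B(-12, m) = -19*(-7)*(-72) - 6*(1 + (-12)**2) = 133*(-72) - 6*(1 + 144) = -9576 - 6*145 = -9576 - 870 = -10446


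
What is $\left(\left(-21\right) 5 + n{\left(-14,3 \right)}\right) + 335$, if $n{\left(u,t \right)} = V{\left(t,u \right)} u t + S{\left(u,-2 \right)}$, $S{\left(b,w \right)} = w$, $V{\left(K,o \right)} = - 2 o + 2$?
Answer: $-1032$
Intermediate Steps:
$V{\left(K,o \right)} = 2 - 2 o$
$n{\left(u,t \right)} = -2 + t u \left(2 - 2 u\right)$ ($n{\left(u,t \right)} = \left(2 - 2 u\right) u t - 2 = u \left(2 - 2 u\right) t - 2 = t u \left(2 - 2 u\right) - 2 = -2 + t u \left(2 - 2 u\right)$)
$\left(\left(-21\right) 5 + n{\left(-14,3 \right)}\right) + 335 = \left(\left(-21\right) 5 - \left(2 + 6 \left(-14\right) \left(-1 - 14\right)\right)\right) + 335 = \left(-105 - \left(2 + 6 \left(-14\right) \left(-15\right)\right)\right) + 335 = \left(-105 - 1262\right) + 335 = -1367 + 335 = -1032$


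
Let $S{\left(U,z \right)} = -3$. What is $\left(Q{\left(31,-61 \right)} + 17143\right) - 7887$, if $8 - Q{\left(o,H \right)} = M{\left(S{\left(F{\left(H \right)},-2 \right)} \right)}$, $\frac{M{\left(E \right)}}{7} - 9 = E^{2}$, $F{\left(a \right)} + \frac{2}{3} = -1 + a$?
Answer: $9138$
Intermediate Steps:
$F{\left(a \right)} = - \frac{5}{3} + a$ ($F{\left(a \right)} = - \frac{2}{3} + \left(-1 + a\right) = - \frac{5}{3} + a$)
$M{\left(E \right)} = 63 + 7 E^{2}$
$Q{\left(o,H \right)} = -118$ ($Q{\left(o,H \right)} = 8 - \left(63 + 7 \left(-3\right)^{2}\right) = 8 - \left(63 + 7 \cdot 9\right) = 8 - \left(63 + 63\right) = 8 - 126 = -118$)
$\left(Q{\left(31,-61 \right)} + 17143\right) - 7887 = \left(-118 + 17143\right) - 7887 = 17025 - 7887 = 9138$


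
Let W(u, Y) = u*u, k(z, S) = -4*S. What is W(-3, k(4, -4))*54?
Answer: 486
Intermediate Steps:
W(u, Y) = u²
W(-3, k(4, -4))*54 = (-3)²*54 = 9*54 = 486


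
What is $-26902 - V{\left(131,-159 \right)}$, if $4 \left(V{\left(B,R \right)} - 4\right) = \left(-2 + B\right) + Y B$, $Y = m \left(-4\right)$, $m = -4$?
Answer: $- \frac{109849}{4} \approx -27462.0$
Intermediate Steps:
$Y = 16$ ($Y = \left(-4\right) \left(-4\right) = 16$)
$V{\left(B,R \right)} = \frac{7}{2} + \frac{17 B}{4}$ ($V{\left(B,R \right)} = 4 + \frac{\left(-2 + B\right) + 16 B}{4} = 4 + \frac{-2 + 17 B}{4} = 4 + \left(- \frac{1}{2} + \frac{17 B}{4}\right) = \frac{7}{2} + \frac{17 B}{4}$)
$-26902 - V{\left(131,-159 \right)} = -26902 - \left(\frac{7}{2} + \frac{17}{4} \cdot 131\right) = -26902 - \left(\frac{7}{2} + \frac{2227}{4}\right) = -26902 - \frac{2241}{4} = - \frac{109849}{4}$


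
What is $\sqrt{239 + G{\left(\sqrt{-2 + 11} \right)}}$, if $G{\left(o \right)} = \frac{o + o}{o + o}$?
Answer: $4 \sqrt{15} \approx 15.492$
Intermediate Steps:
$G{\left(o \right)} = 1$ ($G{\left(o \right)} = \frac{2 o}{2 o} = 2 o \frac{1}{2 o} = 1$)
$\sqrt{239 + G{\left(\sqrt{-2 + 11} \right)}} = \sqrt{239 + 1} = \sqrt{240} = 4 \sqrt{15}$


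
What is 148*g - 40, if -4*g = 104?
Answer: -3888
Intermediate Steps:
g = -26 (g = -1/4*104 = -26)
148*g - 40 = 148*(-26) - 40 = -3848 - 40 = -3888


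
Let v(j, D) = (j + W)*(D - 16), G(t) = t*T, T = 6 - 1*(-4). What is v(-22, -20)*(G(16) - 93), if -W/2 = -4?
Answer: 33768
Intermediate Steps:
T = 10 (T = 6 + 4 = 10)
W = 8 (W = -2*(-4) = 8)
G(t) = 10*t (G(t) = t*10 = 10*t)
v(j, D) = (-16 + D)*(8 + j) (v(j, D) = (j + 8)*(D - 16) = (8 + j)*(-16 + D) = (-16 + D)*(8 + j))
v(-22, -20)*(G(16) - 93) = (-128 - 16*(-22) + 8*(-20) - 20*(-22))*(10*16 - 93) = (-128 + 352 - 160 + 440)*(160 - 93) = 504*67 = 33768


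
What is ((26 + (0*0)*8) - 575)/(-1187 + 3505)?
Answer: -9/38 ≈ -0.23684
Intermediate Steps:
((26 + (0*0)*8) - 575)/(-1187 + 3505) = ((26 + 0*8) - 575)/2318 = ((26 + 0) - 575)*(1/2318) = (26 - 575)*(1/2318) = -549*1/2318 = -9/38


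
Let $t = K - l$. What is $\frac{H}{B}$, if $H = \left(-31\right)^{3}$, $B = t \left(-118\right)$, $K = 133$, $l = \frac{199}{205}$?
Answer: $\frac{6107155}{3193788} \approx 1.9122$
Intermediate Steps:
$l = \frac{199}{205}$ ($l = 199 \cdot \frac{1}{205} = \frac{199}{205} \approx 0.97073$)
$t = \frac{27066}{205}$ ($t = 133 - \frac{199}{205} = \frac{27066}{205} \approx 132.03$)
$B = - \frac{3193788}{205}$ ($B = \frac{27066}{205} \left(-118\right) = - \frac{3193788}{205} \approx -15579.0$)
$H = -29791$
$\frac{H}{B} = - \frac{29791}{- \frac{3193788}{205}} = \left(-29791\right) \left(- \frac{205}{3193788}\right) = \frac{6107155}{3193788}$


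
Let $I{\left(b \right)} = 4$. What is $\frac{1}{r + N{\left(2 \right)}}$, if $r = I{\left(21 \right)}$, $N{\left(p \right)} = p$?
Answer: $\frac{1}{6} \approx 0.16667$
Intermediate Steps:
$r = 4$
$\frac{1}{r + N{\left(2 \right)}} = \frac{1}{4 + 2} = \frac{1}{6}$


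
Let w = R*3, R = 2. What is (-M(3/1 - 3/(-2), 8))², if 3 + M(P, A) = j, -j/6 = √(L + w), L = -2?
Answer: 225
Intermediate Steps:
w = 6 (w = 2*3 = 6)
j = -12 (j = -6*√(-2 + 6) = -6*√4 = -6*2 = -12)
M(P, A) = -15 (M(P, A) = -3 - 12 = -15)
(-M(3/1 - 3/(-2), 8))² = (-1*(-15))² = 15² = 225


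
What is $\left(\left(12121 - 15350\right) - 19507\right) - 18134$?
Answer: $-40870$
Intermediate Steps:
$\left(\left(12121 - 15350\right) - 19507\right) - 18134 = \left(-3229 - 19507\right) - 18134 = -22736 - 18134 = -40870$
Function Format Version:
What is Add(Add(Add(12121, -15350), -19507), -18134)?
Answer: -40870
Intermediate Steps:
Add(Add(Add(12121, -15350), -19507), -18134) = Add(Add(-3229, -19507), -18134) = Add(-22736, -18134) = -40870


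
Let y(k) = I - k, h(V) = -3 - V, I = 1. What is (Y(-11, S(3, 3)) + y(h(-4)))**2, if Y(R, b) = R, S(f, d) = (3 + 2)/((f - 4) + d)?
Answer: 121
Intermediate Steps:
S(f, d) = 5/(-4 + d + f) (S(f, d) = 5/((-4 + f) + d) = 5/(-4 + d + f))
y(k) = 1 - k
(Y(-11, S(3, 3)) + y(h(-4)))**2 = (-11 + (1 - (-3 - 1*(-4))))**2 = (-11 + (1 - (-3 + 4)))**2 = (-11 + (1 - 1*1))**2 = (-11 + (1 - 1))**2 = (-11 + 0)**2 = (-11)**2 = 121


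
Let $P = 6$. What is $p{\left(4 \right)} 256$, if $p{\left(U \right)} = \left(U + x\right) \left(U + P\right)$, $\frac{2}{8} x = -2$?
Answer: $-10240$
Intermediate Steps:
$x = -8$ ($x = 4 \left(-2\right) = -8$)
$p{\left(U \right)} = \left(-8 + U\right) \left(6 + U\right)$ ($p{\left(U \right)} = \left(U - 8\right) \left(U + 6\right) = \left(-8 + U\right) \left(6 + U\right)$)
$p{\left(4 \right)} 256 = \left(-48 + 4^{2} - 8\right) 256 = \left(-48 + 16 - 8\right) 256 = \left(-40\right) 256 = -10240$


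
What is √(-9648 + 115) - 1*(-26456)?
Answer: 26456 + I*√9533 ≈ 26456.0 + 97.637*I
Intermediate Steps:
√(-9648 + 115) - 1*(-26456) = √(-9533) + 26456 = I*√9533 + 26456 = 26456 + I*√9533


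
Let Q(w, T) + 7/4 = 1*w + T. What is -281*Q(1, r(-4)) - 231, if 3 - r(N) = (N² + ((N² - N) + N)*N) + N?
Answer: -61901/4 ≈ -15475.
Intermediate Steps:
r(N) = 3 - N - N² - N³ (r(N) = 3 - ((N² + ((N² - N) + N)*N) + N) = 3 - ((N² + N²*N) + N) = 3 - ((N² + N³) + N) = 3 - (N + N² + N³) = 3 + (-N - N² - N³) = 3 - N - N² - N³)
Q(w, T) = -7/4 + T + w (Q(w, T) = -7/4 + (1*w + T) = -7/4 + (w + T) = -7/4 + (T + w) = -7/4 + T + w)
-281*Q(1, r(-4)) - 231 = -281*(-7/4 + (3 - 1*(-4) - 1*(-4)² - 1*(-4)³) + 1) - 231 = -281*(-7/4 + (3 + 4 - 1*16 - 1*(-64)) + 1) - 231 = -281*(-7/4 + (3 + 4 - 16 + 64) + 1) - 231 = -281*(-7/4 + 55 + 1) - 231 = -281*217/4 - 231 = -60977/4 - 231 = -61901/4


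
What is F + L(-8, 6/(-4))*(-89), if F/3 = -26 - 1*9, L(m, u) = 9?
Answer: -906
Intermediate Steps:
F = -105 (F = 3*(-26 - 1*9) = 3*(-26 - 9) = 3*(-35) = -105)
F + L(-8, 6/(-4))*(-89) = -105 + 9*(-89) = -105 - 801 = -906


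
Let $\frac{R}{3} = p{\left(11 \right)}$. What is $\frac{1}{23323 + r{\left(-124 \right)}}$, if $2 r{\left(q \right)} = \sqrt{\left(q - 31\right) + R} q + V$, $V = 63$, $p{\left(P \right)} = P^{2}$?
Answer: $\frac{7186}{167579421} + \frac{992 \sqrt{13}}{2178532473} \approx 4.4523 \cdot 10^{-5}$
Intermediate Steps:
$R = 363$ ($R = 3 \cdot 11^{2} = 3 \cdot 121 = 363$)
$r{\left(q \right)} = \frac{63}{2} + \frac{q \sqrt{332 + q}}{2}$ ($r{\left(q \right)} = \frac{\sqrt{\left(q - 31\right) + 363} q + 63}{2} = \frac{\sqrt{\left(-31 + q\right) + 363} q + 63}{2} = \frac{\sqrt{332 + q} q + 63}{2} = \frac{q \sqrt{332 + q} + 63}{2} = \frac{63 + q \sqrt{332 + q}}{2} = \frac{63}{2} + \frac{q \sqrt{332 + q}}{2}$)
$\frac{1}{23323 + r{\left(-124 \right)}} = \frac{1}{23323 + \left(\frac{63}{2} + \frac{1}{2} \left(-124\right) \sqrt{332 - 124}\right)} = \frac{1}{23323 + \left(\frac{63}{2} + \frac{1}{2} \left(-124\right) \sqrt{208}\right)} = \frac{1}{23323 + \left(\frac{63}{2} + \frac{1}{2} \left(-124\right) 4 \sqrt{13}\right)} = \frac{1}{23323 + \left(\frac{63}{2} - 248 \sqrt{13}\right)} = \frac{1}{\frac{46709}{2} - 248 \sqrt{13}}$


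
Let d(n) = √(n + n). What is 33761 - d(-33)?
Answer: 33761 - I*√66 ≈ 33761.0 - 8.124*I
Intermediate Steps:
d(n) = √2*√n (d(n) = √(2*n) = √2*√n)
33761 - d(-33) = 33761 - √2*√(-33) = 33761 - √2*I*√33 = 33761 - I*√66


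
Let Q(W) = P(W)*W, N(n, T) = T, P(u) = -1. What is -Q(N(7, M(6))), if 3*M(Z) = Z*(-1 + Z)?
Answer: 10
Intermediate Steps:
M(Z) = Z*(-1 + Z)/3 (M(Z) = (Z*(-1 + Z))/3 = Z*(-1 + Z)/3)
Q(W) = -W
-Q(N(7, M(6))) = -(-1)*(⅓)*6*(-1 + 6) = -(-1)*(⅓)*6*5 = -(-1)*10 = -1*(-10) = 10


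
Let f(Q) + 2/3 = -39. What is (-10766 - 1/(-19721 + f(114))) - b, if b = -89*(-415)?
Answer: -2827810679/59282 ≈ -47701.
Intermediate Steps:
f(Q) = -119/3 (f(Q) = -⅔ - 39 = -119/3)
b = 36935
(-10766 - 1/(-19721 + f(114))) - b = (-10766 - 1/(-19721 - 119/3)) - 1*36935 = (-10766 - 1/(-59282/3)) - 36935 = (-10766 - 1*(-3/59282)) - 36935 = (-10766 + 3/59282) - 36935 = -638230009/59282 - 36935 = -2827810679/59282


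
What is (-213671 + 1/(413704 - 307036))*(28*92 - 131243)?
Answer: 977520007497803/35556 ≈ 2.7492e+10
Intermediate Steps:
(-213671 + 1/(413704 - 307036))*(28*92 - 131243) = (-213671 + 1/106668)*(2576 - 131243) = (-213671 + 1/106668)*(-128667) = -22791858227/106668*(-128667) = 977520007497803/35556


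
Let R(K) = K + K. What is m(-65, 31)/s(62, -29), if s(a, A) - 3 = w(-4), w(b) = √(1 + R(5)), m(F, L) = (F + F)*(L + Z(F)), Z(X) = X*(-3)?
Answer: 44070 - 14690*√11 ≈ -4651.2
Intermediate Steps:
Z(X) = -3*X
m(F, L) = 2*F*(L - 3*F) (m(F, L) = (F + F)*(L - 3*F) = (2*F)*(L - 3*F) = 2*F*(L - 3*F))
R(K) = 2*K
w(b) = √11 (w(b) = √(1 + 2*5) = √(1 + 10) = √11)
s(a, A) = 3 + √11
m(-65, 31)/s(62, -29) = (2*(-65)*(31 - 3*(-65)))/(3 + √11) = (2*(-65)*(31 + 195))/(3 + √11) = (2*(-65)*226)/(3 + √11) = -29380/(3 + √11)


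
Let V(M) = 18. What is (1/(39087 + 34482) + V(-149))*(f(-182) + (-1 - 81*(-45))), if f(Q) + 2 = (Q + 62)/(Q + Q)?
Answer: 146307663612/2231593 ≈ 65562.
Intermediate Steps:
f(Q) = -2 + (62 + Q)/(2*Q) (f(Q) = -2 + (Q + 62)/(Q + Q) = -2 + (62 + Q)/((2*Q)) = -2 + (62 + Q)*(1/(2*Q)) = -2 + (62 + Q)/(2*Q))
(1/(39087 + 34482) + V(-149))*(f(-182) + (-1 - 81*(-45))) = (1/(39087 + 34482) + 18)*((-3/2 + 31/(-182)) + (-1 - 81*(-45))) = (1/73569 + 18)*((-3/2 + 31*(-1/182)) + (-1 + 3645)) = (1/73569 + 18)*((-3/2 - 31/182) + 3644) = 1324243*(-152/91 + 3644)/73569 = (1324243/73569)*(331452/91) = 146307663612/2231593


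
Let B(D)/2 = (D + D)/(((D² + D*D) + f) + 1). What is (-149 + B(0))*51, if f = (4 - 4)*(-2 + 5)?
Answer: -7599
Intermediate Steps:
f = 0 (f = 0*3 = 0)
B(D) = 4*D/(1 + 2*D²) (B(D) = 2*((D + D)/(((D² + D*D) + 0) + 1)) = 2*((2*D)/(((D² + D²) + 0) + 1)) = 2*((2*D)/((2*D² + 0) + 1)) = 2*((2*D)/(2*D² + 1)) = 2*((2*D)/(1 + 2*D²)) = 2*(2*D/(1 + 2*D²)) = 4*D/(1 + 2*D²))
(-149 + B(0))*51 = (-149 + 4*0/(1 + 2*0²))*51 = (-149 + 4*0/(1 + 2*0))*51 = (-149 + 4*0/(1 + 0))*51 = (-149 + 4*0/1)*51 = (-149 + 4*0*1)*51 = (-149 + 0)*51 = -149*51 = -7599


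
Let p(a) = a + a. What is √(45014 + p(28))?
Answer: √45070 ≈ 212.30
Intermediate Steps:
p(a) = 2*a
√(45014 + p(28)) = √(45014 + 2*28) = √(45014 + 56) = √45070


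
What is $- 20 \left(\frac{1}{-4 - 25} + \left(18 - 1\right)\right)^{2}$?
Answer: $- \frac{4841280}{841} \approx -5756.6$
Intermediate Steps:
$- 20 \left(\frac{1}{-4 - 25} + \left(18 - 1\right)\right)^{2} = - 20 \left(\frac{1}{-29} + \left(18 - 1\right)\right)^{2} = - 20 \left(- \frac{1}{29} + 17\right)^{2} = - 20 \left(\frac{492}{29}\right)^{2} = \left(-20\right) \frac{242064}{841} = - \frac{4841280}{841}$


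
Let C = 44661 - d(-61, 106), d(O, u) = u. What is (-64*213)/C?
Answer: -13632/44555 ≈ -0.30596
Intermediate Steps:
C = 44555 (C = 44661 - 1*106 = 44661 - 106 = 44555)
(-64*213)/C = -64*213/44555 = -13632*1/44555 = -13632/44555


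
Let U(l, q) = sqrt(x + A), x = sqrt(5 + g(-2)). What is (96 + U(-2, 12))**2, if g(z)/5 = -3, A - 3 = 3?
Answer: (96 + sqrt(6 + I*sqrt(10)))**2 ≈ 9707.4 + 123.2*I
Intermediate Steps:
A = 6 (A = 3 + 3 = 6)
g(z) = -15 (g(z) = 5*(-3) = -15)
x = I*sqrt(10) (x = sqrt(5 - 15) = sqrt(-10) = I*sqrt(10) ≈ 3.1623*I)
U(l, q) = sqrt(6 + I*sqrt(10)) (U(l, q) = sqrt(I*sqrt(10) + 6) = sqrt(6 + I*sqrt(10)))
(96 + U(-2, 12))**2 = (96 + sqrt(6 + I*sqrt(10)))**2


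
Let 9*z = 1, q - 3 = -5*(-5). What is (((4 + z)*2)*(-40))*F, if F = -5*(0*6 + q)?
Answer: 414400/9 ≈ 46044.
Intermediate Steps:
q = 28 (q = 3 - 5*(-5) = 3 + 25 = 28)
z = ⅑ (z = (⅑)*1 = ⅑ ≈ 0.11111)
F = -140 (F = -5*(0*6 + 28) = -5*(0 + 28) = -5*28 = -140)
(((4 + z)*2)*(-40))*F = (((4 + ⅑)*2)*(-40))*(-140) = (((37/9)*2)*(-40))*(-140) = ((74/9)*(-40))*(-140) = -2960/9*(-140) = 414400/9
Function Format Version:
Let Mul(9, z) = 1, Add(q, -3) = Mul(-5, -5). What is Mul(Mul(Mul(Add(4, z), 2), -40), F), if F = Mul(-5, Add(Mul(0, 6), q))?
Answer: Rational(414400, 9) ≈ 46044.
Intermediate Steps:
q = 28 (q = Add(3, Mul(-5, -5)) = Add(3, 25) = 28)
z = Rational(1, 9) (z = Mul(Rational(1, 9), 1) = Rational(1, 9) ≈ 0.11111)
F = -140 (F = Mul(-5, Add(Mul(0, 6), 28)) = Mul(-5, Add(0, 28)) = Mul(-5, 28) = -140)
Mul(Mul(Mul(Add(4, z), 2), -40), F) = Mul(Mul(Mul(Add(4, Rational(1, 9)), 2), -40), -140) = Mul(Mul(Mul(Rational(37, 9), 2), -40), -140) = Mul(Mul(Rational(74, 9), -40), -140) = Mul(Rational(-2960, 9), -140) = Rational(414400, 9)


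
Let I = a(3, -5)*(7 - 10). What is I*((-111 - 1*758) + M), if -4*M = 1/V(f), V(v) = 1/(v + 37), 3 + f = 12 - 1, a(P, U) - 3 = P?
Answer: 31689/2 ≈ 15845.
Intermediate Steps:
a(P, U) = 3 + P
I = -18 (I = (3 + 3)*(7 - 10) = 6*(-3) = -18)
f = 8 (f = -3 + (12 - 1) = -3 + 11 = 8)
V(v) = 1/(37 + v)
M = -45/4 (M = -1/(4*(1/(37 + 8))) = -1/(4*(1/45)) = -1/(4*1/45) = -¼*45 = -45/4 ≈ -11.250)
I*((-111 - 1*758) + M) = -18*((-111 - 1*758) - 45/4) = -18*((-111 - 758) - 45/4) = -18*(-869 - 45/4) = -18*(-3521/4) = 31689/2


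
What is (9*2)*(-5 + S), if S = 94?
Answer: 1602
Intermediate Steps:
(9*2)*(-5 + S) = (9*2)*(-5 + 94) = 18*89 = 1602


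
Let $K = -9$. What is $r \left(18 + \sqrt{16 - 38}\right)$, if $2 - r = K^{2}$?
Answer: $-1422 - 79 i \sqrt{22} \approx -1422.0 - 370.54 i$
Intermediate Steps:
$r = -79$ ($r = 2 - \left(-9\right)^{2} = 2 - 81 = -79$)
$r \left(18 + \sqrt{16 - 38}\right) = - 79 \left(18 + \sqrt{16 - 38}\right) = - 79 \left(18 + \sqrt{-22}\right) = - 79 \left(18 + i \sqrt{22}\right) = -1422 - 79 i \sqrt{22}$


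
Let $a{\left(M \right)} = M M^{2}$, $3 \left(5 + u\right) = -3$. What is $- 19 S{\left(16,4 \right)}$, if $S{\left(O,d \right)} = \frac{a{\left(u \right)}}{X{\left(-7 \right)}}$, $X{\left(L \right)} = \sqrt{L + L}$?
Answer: $- \frac{2052 i \sqrt{14}}{7} \approx - 1096.8 i$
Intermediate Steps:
$u = -6$ ($u = -5 + \frac{1}{3} \left(-3\right) = -5 - 1 = -6$)
$a{\left(M \right)} = M^{3}$
$X{\left(L \right)} = \sqrt{2} \sqrt{L}$ ($X{\left(L \right)} = \sqrt{2 L} = \sqrt{2} \sqrt{L}$)
$S{\left(O,d \right)} = \frac{108 i \sqrt{14}}{7}$ ($S{\left(O,d \right)} = \frac{\left(-6\right)^{3}}{\sqrt{2} \sqrt{-7}} = - \frac{216}{\sqrt{2} i \sqrt{7}} = - \frac{216}{i \sqrt{14}} = - 216 \left(- \frac{i \sqrt{14}}{14}\right) = \frac{108 i \sqrt{14}}{7}$)
$- 19 S{\left(16,4 \right)} = - 19 \frac{108 i \sqrt{14}}{7} = - \frac{2052 i \sqrt{14}}{7}$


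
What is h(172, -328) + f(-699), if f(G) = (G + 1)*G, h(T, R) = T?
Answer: 488074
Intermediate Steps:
f(G) = G*(1 + G) (f(G) = (1 + G)*G = G*(1 + G))
h(172, -328) + f(-699) = 172 - 699*(1 - 699) = 172 - 699*(-698) = 172 + 487902 = 488074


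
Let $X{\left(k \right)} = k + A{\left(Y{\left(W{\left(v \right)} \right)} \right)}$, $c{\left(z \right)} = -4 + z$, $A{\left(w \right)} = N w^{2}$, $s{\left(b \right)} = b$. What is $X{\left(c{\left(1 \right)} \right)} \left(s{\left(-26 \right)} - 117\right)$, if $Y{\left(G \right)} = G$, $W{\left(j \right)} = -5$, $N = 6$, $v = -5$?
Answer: $-21021$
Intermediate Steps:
$A{\left(w \right)} = 6 w^{2}$
$X{\left(k \right)} = 150 + k$ ($X{\left(k \right)} = k + 6 \left(-5\right)^{2} = k + 6 \cdot 25 = k + 150 = 150 + k$)
$X{\left(c{\left(1 \right)} \right)} \left(s{\left(-26 \right)} - 117\right) = \left(150 + \left(-4 + 1\right)\right) \left(-26 - 117\right) = \left(150 - 3\right) \left(-143\right) = 147 \left(-143\right) = -21021$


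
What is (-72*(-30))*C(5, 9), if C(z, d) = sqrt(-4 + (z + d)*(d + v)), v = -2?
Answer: 2160*sqrt(94) ≈ 20942.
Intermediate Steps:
C(z, d) = sqrt(-4 + (-2 + d)*(d + z)) (C(z, d) = sqrt(-4 + (z + d)*(d - 2)) = sqrt(-4 + (d + z)*(-2 + d)) = sqrt(-4 + (-2 + d)*(d + z)))
(-72*(-30))*C(5, 9) = (-72*(-30))*sqrt(-4 + 9**2 - 2*9 - 2*5 + 9*5) = 2160*sqrt(-4 + 81 - 18 - 10 + 45) = 2160*sqrt(94)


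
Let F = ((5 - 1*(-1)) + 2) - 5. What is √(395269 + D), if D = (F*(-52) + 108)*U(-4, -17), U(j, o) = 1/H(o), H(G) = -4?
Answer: √395281 ≈ 628.71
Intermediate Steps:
F = 3 (F = ((5 + 1) + 2) - 5 = (6 + 2) - 5 = 8 - 5 = 3)
U(j, o) = -¼ (U(j, o) = 1/(-4) = -¼)
D = 12 (D = (3*(-52) + 108)*(-¼) = (-156 + 108)*(-¼) = -48*(-¼) = 12)
√(395269 + D) = √(395269 + 12) = √395281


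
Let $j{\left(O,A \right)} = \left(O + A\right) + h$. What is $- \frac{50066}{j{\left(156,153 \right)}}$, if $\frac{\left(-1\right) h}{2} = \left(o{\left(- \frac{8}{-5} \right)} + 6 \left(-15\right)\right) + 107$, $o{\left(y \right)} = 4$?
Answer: $- \frac{50066}{267} \approx -187.51$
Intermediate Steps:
$h = -42$ ($h = - 2 \left(\left(4 + 6 \left(-15\right)\right) + 107\right) = - 2 \left(\left(4 - 90\right) + 107\right) = - 2 \left(-86 + 107\right) = \left(-2\right) 21 = -42$)
$j{\left(O,A \right)} = -42 + A + O$ ($j{\left(O,A \right)} = \left(O + A\right) - 42 = \left(A + O\right) - 42 = -42 + A + O$)
$- \frac{50066}{j{\left(156,153 \right)}} = - \frac{50066}{-42 + 153 + 156} = - \frac{50066}{267}$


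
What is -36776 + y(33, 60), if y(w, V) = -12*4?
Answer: -36824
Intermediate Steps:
y(w, V) = -48
-36776 + y(33, 60) = -36776 - 48 = -36824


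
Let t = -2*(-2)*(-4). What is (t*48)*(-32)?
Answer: 24576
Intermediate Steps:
t = -16 (t = 4*(-4) = -16)
(t*48)*(-32) = -16*48*(-32) = -768*(-32) = 24576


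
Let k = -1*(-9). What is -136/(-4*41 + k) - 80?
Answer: -12264/155 ≈ -79.123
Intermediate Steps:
k = 9
-136/(-4*41 + k) - 80 = -136/(-4*41 + 9) - 80 = -136/(-164 + 9) - 80 = -136/(-155) - 80 = -1/155*(-136) - 80 = 136/155 - 80 = -12264/155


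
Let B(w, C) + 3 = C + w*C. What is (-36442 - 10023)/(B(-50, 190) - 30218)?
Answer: 46465/39531 ≈ 1.1754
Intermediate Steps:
B(w, C) = -3 + C + C*w (B(w, C) = -3 + (C + w*C) = -3 + (C + C*w) = -3 + C + C*w)
(-36442 - 10023)/(B(-50, 190) - 30218) = (-36442 - 10023)/((-3 + 190 + 190*(-50)) - 30218) = -46465/((-3 + 190 - 9500) - 30218) = -46465/(-9313 - 30218) = -46465/(-39531) = -46465*(-1/39531) = 46465/39531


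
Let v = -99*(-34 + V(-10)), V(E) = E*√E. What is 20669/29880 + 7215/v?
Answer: 326153801/177158520 - 12025*I*√10/35574 ≈ 1.841 - 1.0689*I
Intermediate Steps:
V(E) = E^(3/2)
v = 3366 + 990*I*√10 (v = -99*(-34 + (-10)^(3/2)) = -99*(-34 - 10*I*√10) = 3366 + 990*I*√10 ≈ 3366.0 + 3130.7*I)
20669/29880 + 7215/v = 20669/29880 + 7215/(3366 + 990*I*√10)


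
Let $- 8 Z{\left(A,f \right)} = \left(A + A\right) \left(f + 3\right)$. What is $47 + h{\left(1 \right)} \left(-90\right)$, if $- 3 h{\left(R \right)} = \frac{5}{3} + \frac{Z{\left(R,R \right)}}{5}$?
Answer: $91$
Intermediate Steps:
$Z{\left(A,f \right)} = - \frac{A \left(3 + f\right)}{4}$ ($Z{\left(A,f \right)} = - \frac{\left(A + A\right) \left(f + 3\right)}{8} = - \frac{2 A \left(3 + f\right)}{8} = - \frac{A \left(3 + f\right)}{4}$)
$h{\left(R \right)} = - \frac{5}{9} + \frac{R \left(3 + R\right)}{60}$ ($h{\left(R \right)} = - \frac{\frac{5}{3} + \frac{\left(- \frac{1}{4}\right) R \left(3 + R\right)}{5}}{3} = - \frac{5 \cdot \frac{1}{3} + - \frac{R \left(3 + R\right)}{4} \cdot \frac{1}{5}}{3} = - \frac{\frac{5}{3} - \frac{R \left(3 + R\right)}{20}}{3} = - \frac{5}{9} + \frac{R \left(3 + R\right)}{60}$)
$47 + h{\left(1 \right)} \left(-90\right) = 47 + \left(- \frac{5}{9} + \frac{1}{60} \cdot 1 \left(3 + 1\right)\right) \left(-90\right) = 47 + \left(- \frac{5}{9} + \frac{1}{60} \cdot 1 \cdot 4\right) \left(-90\right) = 47 + \left(- \frac{5}{9} + \frac{1}{15}\right) \left(-90\right) = 47 - -44 = 47 + 44 = 91$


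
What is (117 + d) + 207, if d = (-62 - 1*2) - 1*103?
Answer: 157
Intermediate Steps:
d = -167 (d = (-62 - 2) - 103 = -64 - 103 = -167)
(117 + d) + 207 = (117 - 167) + 207 = -50 + 207 = 157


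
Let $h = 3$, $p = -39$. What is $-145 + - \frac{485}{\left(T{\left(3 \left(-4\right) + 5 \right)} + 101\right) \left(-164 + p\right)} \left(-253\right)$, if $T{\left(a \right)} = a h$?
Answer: $- \frac{495501}{3248} \approx -152.56$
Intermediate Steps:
$T{\left(a \right)} = 3 a$ ($T{\left(a \right)} = a 3 = 3 a$)
$-145 + - \frac{485}{\left(T{\left(3 \left(-4\right) + 5 \right)} + 101\right) \left(-164 + p\right)} \left(-253\right) = -145 + - \frac{485}{\left(3 \left(3 \left(-4\right) + 5\right) + 101\right) \left(-164 - 39\right)} \left(-253\right) = -145 + - \frac{485}{\left(3 \left(-12 + 5\right) + 101\right) \left(-203\right)} \left(-253\right) = -145 + - \frac{485}{\left(3 \left(-7\right) + 101\right) \left(-203\right)} \left(-253\right) = -145 + - \frac{485}{\left(-21 + 101\right) \left(-203\right)} \left(-253\right) = -145 + - \frac{485}{80 \left(-203\right)} \left(-253\right) = -145 + - \frac{485}{-16240} \left(-253\right) = -145 + \left(-485\right) \left(- \frac{1}{16240}\right) \left(-253\right) = -145 + \frac{97}{3248} \left(-253\right) = -145 - \frac{24541}{3248} = - \frac{495501}{3248}$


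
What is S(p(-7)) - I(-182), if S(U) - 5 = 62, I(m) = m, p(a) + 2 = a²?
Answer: 249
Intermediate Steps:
p(a) = -2 + a²
S(U) = 67 (S(U) = 5 + 62 = 67)
S(p(-7)) - I(-182) = 67 - 1*(-182) = 67 + 182 = 249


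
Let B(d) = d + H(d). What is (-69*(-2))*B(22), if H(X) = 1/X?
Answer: 33465/11 ≈ 3042.3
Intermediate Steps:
B(d) = d + 1/d
(-69*(-2))*B(22) = (-69*(-2))*(22 + 1/22) = 138*(22 + 1/22) = 138*(485/22) = 33465/11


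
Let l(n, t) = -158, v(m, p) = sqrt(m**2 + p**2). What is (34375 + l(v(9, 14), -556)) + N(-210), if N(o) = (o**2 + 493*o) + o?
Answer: -25423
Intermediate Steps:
N(o) = o**2 + 494*o
(34375 + l(v(9, 14), -556)) + N(-210) = (34375 - 158) - 210*(494 - 210) = 34217 - 210*284 = 34217 - 59640 = -25423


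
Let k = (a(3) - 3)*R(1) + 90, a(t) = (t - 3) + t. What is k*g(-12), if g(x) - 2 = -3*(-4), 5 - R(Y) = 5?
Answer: 1260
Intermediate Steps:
R(Y) = 0 (R(Y) = 5 - 1*5 = 5 - 5 = 0)
g(x) = 14 (g(x) = 2 - 3*(-4) = 2 + 12 = 14)
a(t) = -3 + 2*t (a(t) = (-3 + t) + t = -3 + 2*t)
k = 90 (k = ((-3 + 2*3) - 3)*0 + 90 = ((-3 + 6) - 3)*0 + 90 = (3 - 3)*0 + 90 = 0*0 + 90 = 0 + 90 = 90)
k*g(-12) = 90*14 = 1260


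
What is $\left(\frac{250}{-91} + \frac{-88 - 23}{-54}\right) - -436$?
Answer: $\frac{713035}{1638} \approx 435.31$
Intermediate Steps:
$\left(\frac{250}{-91} + \frac{-88 - 23}{-54}\right) - -436 = \left(250 \left(- \frac{1}{91}\right) - - \frac{37}{18}\right) + 436 = \left(- \frac{250}{91} + \frac{37}{18}\right) + 436 = - \frac{1133}{1638} + 436 = \frac{713035}{1638}$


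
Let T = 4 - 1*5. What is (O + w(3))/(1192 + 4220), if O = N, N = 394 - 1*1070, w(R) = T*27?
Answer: -703/5412 ≈ -0.12990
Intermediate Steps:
T = -1 (T = 4 - 5 = -1)
w(R) = -27 (w(R) = -1*27 = -27)
N = -676 (N = 394 - 1070 = -676)
O = -676
(O + w(3))/(1192 + 4220) = (-676 - 27)/(1192 + 4220) = -703/5412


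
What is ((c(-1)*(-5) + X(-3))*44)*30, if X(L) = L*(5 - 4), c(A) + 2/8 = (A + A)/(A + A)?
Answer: -8910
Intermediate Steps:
c(A) = ¾ (c(A) = -¼ + (A + A)/(A + A) = -¼ + (2*A)/((2*A)) = -¼ + (2*A)*(1/(2*A)) = -¼ + 1 = ¾)
X(L) = L (X(L) = L*1 = L)
((c(-1)*(-5) + X(-3))*44)*30 = (((¾)*(-5) - 3)*44)*30 = ((-15/4 - 3)*44)*30 = -27/4*44*30 = -297*30 = -8910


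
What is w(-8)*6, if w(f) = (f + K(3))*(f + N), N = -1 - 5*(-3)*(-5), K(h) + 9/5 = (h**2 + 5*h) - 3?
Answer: -28224/5 ≈ -5644.8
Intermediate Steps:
K(h) = -24/5 + h**2 + 5*h (K(h) = -9/5 + ((h**2 + 5*h) - 3) = -9/5 + (-3 + h**2 + 5*h) = -24/5 + h**2 + 5*h)
N = -76 (N = -1 + 15*(-5) = -1 - 75 = -76)
w(f) = (-76 + f)*(96/5 + f) (w(f) = (f + (-24/5 + 3**2 + 5*3))*(f - 76) = (f + (-24/5 + 9 + 15))*(-76 + f) = (f + 96/5)*(-76 + f) = (96/5 + f)*(-76 + f) = (-76 + f)*(96/5 + f))
w(-8)*6 = (-7296/5 + (-8)**2 - 284/5*(-8))*6 = (-7296/5 + 64 + 2272/5)*6 = -4704/5*6 = -28224/5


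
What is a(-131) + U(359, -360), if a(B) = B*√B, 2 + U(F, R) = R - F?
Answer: -721 - 131*I*√131 ≈ -721.0 - 1499.4*I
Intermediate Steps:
U(F, R) = -2 + R - F (U(F, R) = -2 + (R - F) = -2 + R - F)
a(B) = B^(3/2)
a(-131) + U(359, -360) = (-131)^(3/2) + (-2 - 360 - 1*359) = -131*I*√131 + (-2 - 360 - 359) = -131*I*√131 - 721 = -721 - 131*I*√131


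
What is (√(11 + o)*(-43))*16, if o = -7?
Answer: -1376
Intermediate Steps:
(√(11 + o)*(-43))*16 = (√(11 - 7)*(-43))*16 = (√4*(-43))*16 = (2*(-43))*16 = -86*16 = -1376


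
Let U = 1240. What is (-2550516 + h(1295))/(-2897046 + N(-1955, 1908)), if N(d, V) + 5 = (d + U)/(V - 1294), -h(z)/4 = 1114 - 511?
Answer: 1567497792/1778790029 ≈ 0.88122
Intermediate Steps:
h(z) = -2412 (h(z) = -4*(1114 - 511) = -4*603 = -2412)
N(d, V) = -5 + (1240 + d)/(-1294 + V) (N(d, V) = -5 + (d + 1240)/(V - 1294) = -5 + (1240 + d)/(-1294 + V))
(-2550516 + h(1295))/(-2897046 + N(-1955, 1908)) = (-2550516 - 2412)/(-2897046 + (7710 - 1955 - 5*1908)/(-1294 + 1908)) = -2552928/(-2897046 + (7710 - 1955 - 9540)/614) = -2552928/(-2897046 + (1/614)*(-3785)) = -2552928/(-2897046 - 3785/614) = -2552928/(-1778790029/614) = -2552928*(-614/1778790029) = 1567497792/1778790029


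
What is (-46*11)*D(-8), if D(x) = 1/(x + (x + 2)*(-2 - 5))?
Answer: -253/17 ≈ -14.882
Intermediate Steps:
D(x) = 1/(-14 - 6*x) (D(x) = 1/(x + (2 + x)*(-7)) = 1/(x + (-14 - 7*x)) = 1/(-14 - 6*x))
(-46*11)*D(-8) = (-46*11)*(-1/(14 + 6*(-8))) = -(-506)/(14 - 48) = -(-506)/(-34) = -(-506)*(-1)/34 = -506*1/34 = -253/17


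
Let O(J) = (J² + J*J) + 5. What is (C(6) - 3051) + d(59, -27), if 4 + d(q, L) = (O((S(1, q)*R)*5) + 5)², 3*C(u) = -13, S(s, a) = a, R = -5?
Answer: 56800390753622/3 ≈ 1.8933e+13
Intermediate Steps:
C(u) = -13/3 (C(u) = (⅓)*(-13) = -13/3)
O(J) = 5 + 2*J² (O(J) = (J² + J²) + 5 = 2*J² + 5 = 5 + 2*J²)
d(q, L) = -4 + (10 + 1250*q²)² (d(q, L) = -4 + ((5 + 2*((q*(-5))*5)²) + 5)² = -4 + ((5 + 2*(-5*q*5)²) + 5)² = -4 + ((5 + 2*(-25*q)²) + 5)² = -4 + ((5 + 2*(625*q²)) + 5)² = -4 + ((5 + 1250*q²) + 5)² = -4 + (10 + 1250*q²)²)
(C(6) - 3051) + d(59, -27) = (-13/3 - 3051) + (96 + 25000*59² + 1562500*59⁴) = -9166/3 + (96 + 25000*3481 + 1562500*12117361) = -9166/3 + (96 + 87025000 + 18933376562500) = -9166/3 + 18933463587596 = 56800390753622/3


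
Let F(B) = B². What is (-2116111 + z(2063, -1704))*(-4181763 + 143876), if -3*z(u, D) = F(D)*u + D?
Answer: 8071071795792873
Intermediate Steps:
z(u, D) = -D/3 - u*D²/3 (z(u, D) = -(D²*u + D)/3 = -(u*D² + D)/3 = -(D + u*D²)/3 = -D/3 - u*D²/3)
(-2116111 + z(2063, -1704))*(-4181763 + 143876) = (-2116111 + (⅓)*(-1704)*(-1 - 1*(-1704)*2063))*(-4181763 + 143876) = (-2116111 + (⅓)*(-1704)*(-1 + 3515352))*(-4037887) = (-2116111 + (⅓)*(-1704)*3515351)*(-4037887) = (-2116111 - 1996719368)*(-4037887) = -1998835479*(-4037887) = 8071071795792873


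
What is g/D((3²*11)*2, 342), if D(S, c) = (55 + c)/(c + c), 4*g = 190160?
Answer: 32517360/397 ≈ 81908.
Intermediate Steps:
g = 47540 (g = (¼)*190160 = 47540)
D(S, c) = (55 + c)/(2*c) (D(S, c) = (55 + c)/((2*c)) = (55 + c)*(1/(2*c)) = (55 + c)/(2*c))
g/D((3²*11)*2, 342) = 47540/(((½)*(55 + 342)/342)) = 47540/(((½)*(1/342)*397)) = 47540/(397/684) = 47540*(684/397) = 32517360/397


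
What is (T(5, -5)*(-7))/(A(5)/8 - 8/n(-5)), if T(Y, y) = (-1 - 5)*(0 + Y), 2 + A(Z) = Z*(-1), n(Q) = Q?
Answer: 8400/29 ≈ 289.66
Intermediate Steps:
A(Z) = -2 - Z (A(Z) = -2 + Z*(-1) = -2 - Z)
T(Y, y) = -6*Y
(T(5, -5)*(-7))/(A(5)/8 - 8/n(-5)) = (-6*5*(-7))/((-2 - 1*5)/8 - 8/(-5)) = (-30*(-7))/((-2 - 5)*(⅛) - 8*(-⅕)) = 210/(-7*⅛ + 8/5) = 210/(-7/8 + 8/5) = 210/(29/40) = 210*(40/29) = 8400/29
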